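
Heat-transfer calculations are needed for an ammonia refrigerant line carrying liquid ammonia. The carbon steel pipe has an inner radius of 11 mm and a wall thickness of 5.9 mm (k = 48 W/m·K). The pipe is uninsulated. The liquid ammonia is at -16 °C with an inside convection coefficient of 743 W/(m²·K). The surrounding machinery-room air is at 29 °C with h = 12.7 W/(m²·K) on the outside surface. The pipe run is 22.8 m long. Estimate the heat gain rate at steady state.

Q ≈ 1350 W

Per-layer cylindrical resistances, series-summed:
R_inner film = 1/(h_i·2πr₁L) = 1/(743×2π×0.011×22.8) = 8.541×10^-4 K/W
R_carbon steel pipe wall = ln(16.9/11)/(2π×48×22.8) = 6.245×10^-5 K/W
R_outer film = 1/(h_o·2πr_oL) = 1/(12.7×2π×0.0169×22.8) = 0.03252 K/W
R_total = 0.03344 K/W
Q = ΔT/R_total = 45/0.03344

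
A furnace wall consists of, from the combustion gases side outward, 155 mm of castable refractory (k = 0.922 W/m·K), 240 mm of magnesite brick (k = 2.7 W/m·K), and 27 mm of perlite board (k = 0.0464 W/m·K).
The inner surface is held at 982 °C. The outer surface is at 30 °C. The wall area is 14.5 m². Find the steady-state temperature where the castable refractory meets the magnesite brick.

T ≈ 791 °C

Series thermal resistances:
R_castable refractory = L/(kA) = 0.155/(0.922×14.5) = 0.01159 K/W
R_magnesite brick = L/(kA) = 0.24/(2.7×14.5) = 0.00613 K/W
R_perlite board = L/(kA) = 0.027/(0.0464×14.5) = 0.04013 K/W
R_total = 0.05786 K/W;  Q = ΔT/R_total = 952/0.05786 = 16450 W
T_interface = T_inner − Q·ΣR(inner→interface) = 982 − 16500×0.01159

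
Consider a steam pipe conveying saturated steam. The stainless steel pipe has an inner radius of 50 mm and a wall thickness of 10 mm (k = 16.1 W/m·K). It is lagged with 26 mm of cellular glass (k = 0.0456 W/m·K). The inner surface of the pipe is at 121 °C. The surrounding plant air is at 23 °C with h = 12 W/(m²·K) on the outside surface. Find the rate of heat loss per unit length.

q′ ≈ 69.4 W/m

For a radial system each layer contributes R = ln(r_out/r_in)/(2πkL); films add R = 1/(hA).
R_stainless steel pipe wall = ln(60/50)/(2π×16.1×1) = 0.001802 K/W
R_cellular glass = ln(86/60)/(2π×0.0456×1) = 1.256 K/W
R_outer film = 1/(h_o·2πr_oL) = 1/(12×2π×0.086×1) = 0.1542 K/W
R_total = 1.413 K/W
Q = ΔT/R_total = 98/1.413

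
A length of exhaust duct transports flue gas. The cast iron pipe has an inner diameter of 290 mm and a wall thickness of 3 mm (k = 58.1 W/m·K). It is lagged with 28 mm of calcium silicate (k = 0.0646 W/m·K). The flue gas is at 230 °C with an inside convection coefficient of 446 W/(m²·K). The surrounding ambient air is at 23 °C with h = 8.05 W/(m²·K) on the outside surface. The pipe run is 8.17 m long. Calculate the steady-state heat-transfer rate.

Q ≈ 3120 W

Treating each annulus and film as a series resistance:
R_inner film = 1/(h_i·2πr₁L) = 1/(446×2π×0.145×8.17) = 3.012×10^-4 K/W
R_cast iron pipe wall = ln(148/145)/(2π×58.1×8.17) = 6.866×10^-6 K/W
R_calcium silicate = ln(176/148)/(2π×0.0646×8.17) = 0.05225 K/W
R_outer film = 1/(h_o·2πr_oL) = 1/(8.05×2π×0.176×8.17) = 0.01375 K/W
R_total = 0.06631 K/W
Q = ΔT/R_total = 207/0.06631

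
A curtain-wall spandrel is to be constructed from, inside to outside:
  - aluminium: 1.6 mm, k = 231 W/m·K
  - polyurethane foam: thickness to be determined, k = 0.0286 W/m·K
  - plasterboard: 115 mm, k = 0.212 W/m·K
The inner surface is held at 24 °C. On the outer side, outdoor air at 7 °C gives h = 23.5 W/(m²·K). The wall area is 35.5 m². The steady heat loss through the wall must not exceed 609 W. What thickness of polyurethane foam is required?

Treating each layer as a thermal resistance in series:
R_aluminium = L/(kA) = 0.0016/(231×35.5) = 1.951×10^-7 K/W
R_plasterboard = L/(kA) = 0.115/(0.212×35.5) = 0.01528 K/W
R_outer film = 1/(h_o·A) = 1/(23.5×35.5) = 0.001199 K/W
Sum of the known resistances R_other = 0.01648 K/W
Required total resistance R_tot = ΔT/Q_allow = 17/609 = 0.02791 K/W
R_polyurethane foam = R_tot − R_other = 0.01144 K/W
L = R·k·A = 0.01144×0.0286×35.5

L ≈ 11.6 mm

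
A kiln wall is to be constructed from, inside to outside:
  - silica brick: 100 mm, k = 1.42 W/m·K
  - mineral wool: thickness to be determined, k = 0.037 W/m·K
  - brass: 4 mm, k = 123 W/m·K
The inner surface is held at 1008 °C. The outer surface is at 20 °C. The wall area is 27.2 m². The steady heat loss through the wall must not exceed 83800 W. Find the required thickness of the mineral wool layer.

L ≈ 9.26 mm

Thermal resistances in series:
R_silica brick = L/(kA) = 0.1/(1.42×27.2) = 0.002589 K/W
R_brass = L/(kA) = 0.004/(123×27.2) = 1.196×10^-6 K/W
Sum of the known resistances R_other = 0.00259 K/W
Required total resistance R_tot = ΔT/Q_allow = 988/83800 = 0.01179 K/W
R_mineral wool = R_tot − R_other = 0.0092 K/W
L = R·k·A = 0.0092×0.037×27.2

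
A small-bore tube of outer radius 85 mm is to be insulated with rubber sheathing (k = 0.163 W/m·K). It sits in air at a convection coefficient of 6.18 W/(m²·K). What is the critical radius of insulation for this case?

r_cr ≈ 26.4 mm

For a cylinder r_cr = k/h = 0.163/6.18
r_cr = 26.4 mm; since the bare radius (85 mm) is above r_cr, any added insulation will reduce heat loss.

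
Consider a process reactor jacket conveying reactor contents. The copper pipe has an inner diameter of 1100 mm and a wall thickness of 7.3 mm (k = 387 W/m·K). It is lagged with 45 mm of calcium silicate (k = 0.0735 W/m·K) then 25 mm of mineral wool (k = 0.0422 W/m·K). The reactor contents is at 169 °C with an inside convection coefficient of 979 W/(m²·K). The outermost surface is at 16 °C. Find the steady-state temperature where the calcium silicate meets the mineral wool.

T ≈ 88.9 °C

Radial resistances (cylindrical: R_cond = ln(r_o/r_i)/(2πkL), R_conv = 1/(h·2πrL)):
R_inner film = 1/(h_i·2πr₁L) = 1/(979×2π×0.55×1) = 2.956×10^-4 K/W
R_copper pipe wall = ln(557.3/550)/(2π×387×1) = 5.423×10^-6 K/W
R_calcium silicate = ln(602.3/557.3)/(2π×0.0735×1) = 0.1681 K/W
R_mineral wool = ln(627.3/602.3)/(2π×0.0422×1) = 0.1534 K/W
R_total = 0.3218 K/W
Q = ΔT/R_total = 153/0.3218
Q = 475 W/m
T_interface = T_inner − Q·ΣR(inner→interface) = 169 − 475×0.1684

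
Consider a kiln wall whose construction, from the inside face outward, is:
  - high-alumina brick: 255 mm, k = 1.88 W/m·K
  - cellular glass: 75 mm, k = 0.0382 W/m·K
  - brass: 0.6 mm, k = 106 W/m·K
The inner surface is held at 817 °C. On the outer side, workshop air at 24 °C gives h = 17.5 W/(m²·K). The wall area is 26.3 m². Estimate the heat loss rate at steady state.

Q ≈ 9670 W

Thermal resistances in series:
R_high-alumina brick = L/(kA) = 0.255/(1.88×26.3) = 0.005157 K/W
R_cellular glass = L/(kA) = 0.075/(0.0382×26.3) = 0.07465 K/W
R_brass = L/(kA) = 0.0006/(106×26.3) = 2.152×10^-7 K/W
R_outer film = 1/(h_o·A) = 1/(17.5×26.3) = 0.002173 K/W
R_total = 0.08198 K/W
Q = ΔT / R_total = 793 / 0.08198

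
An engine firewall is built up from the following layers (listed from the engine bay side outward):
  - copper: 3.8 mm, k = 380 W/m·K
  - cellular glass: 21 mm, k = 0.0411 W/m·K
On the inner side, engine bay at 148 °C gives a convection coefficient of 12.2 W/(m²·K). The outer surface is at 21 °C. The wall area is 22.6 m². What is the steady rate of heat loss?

Thermal resistances in series:
R_inner film = 1/(h_i·A) = 1/(12.2×22.6) = 0.003627 K/W
R_copper = L/(kA) = 0.0038/(380×22.6) = 4.425×10^-7 K/W
R_cellular glass = L/(kA) = 0.021/(0.0411×22.6) = 0.02261 K/W
R_total = 0.02624 K/W
Q = ΔT / R_total = 127 / 0.02624

Q ≈ 4840 W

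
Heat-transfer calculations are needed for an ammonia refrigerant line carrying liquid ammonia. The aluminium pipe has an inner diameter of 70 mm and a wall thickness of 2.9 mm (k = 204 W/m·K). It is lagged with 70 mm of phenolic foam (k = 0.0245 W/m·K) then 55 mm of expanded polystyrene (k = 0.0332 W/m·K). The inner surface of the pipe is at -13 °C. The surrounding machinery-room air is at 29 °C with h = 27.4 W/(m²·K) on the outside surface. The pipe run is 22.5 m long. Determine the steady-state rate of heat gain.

Q ≈ 107 W

Cylindrical conduction, so R = ln(r₂/r₁)/(2πkL) per layer, in series:
R_aluminium pipe wall = ln(37.9/35)/(2π×204×22.5) = 2.76×10^-6 K/W
R_phenolic foam = ln(107.9/37.9)/(2π×0.0245×22.5) = 0.3021 K/W
R_expanded polystyrene = ln(162.9/107.9)/(2π×0.0332×22.5) = 0.08777 K/W
R_outer film = 1/(h_o·2πr_oL) = 1/(27.4×2π×0.1629×22.5) = 0.001585 K/W
R_total = 0.3914 K/W
Q = ΔT/R_total = 42/0.3914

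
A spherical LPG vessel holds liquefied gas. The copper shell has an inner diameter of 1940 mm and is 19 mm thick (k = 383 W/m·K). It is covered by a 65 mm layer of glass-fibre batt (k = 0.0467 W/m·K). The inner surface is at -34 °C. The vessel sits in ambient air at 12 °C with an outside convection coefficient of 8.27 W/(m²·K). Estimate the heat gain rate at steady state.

Q ≈ 400 W

Radial (spherical) resistances in series:
R_copper shell = (1/0.97 − 1/0.989)/(4π×383) = 4.115×10^-6 K/W
R_glass-fibre batt = (1/0.989 − 1/1.054)/(4π×0.0467) = 0.1063 K/W
R_outer film = 1/(h·4πr_o²) = 1/(8.27×4π×1.054²) = 0.008662 K/W
R_total = 0.1149 K/W
Q = ΔT/R_total = 46/0.1149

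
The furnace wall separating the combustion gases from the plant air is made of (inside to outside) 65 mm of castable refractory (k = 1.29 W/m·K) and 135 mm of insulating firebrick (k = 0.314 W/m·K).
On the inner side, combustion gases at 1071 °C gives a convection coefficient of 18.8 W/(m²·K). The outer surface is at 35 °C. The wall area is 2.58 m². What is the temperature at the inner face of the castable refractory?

T ≈ 968 °C

Model the wall as resistances in series:
R_inner film = 1/(h_i·A) = 1/(18.8×2.58) = 0.02062 K/W
R_castable refractory = L/(kA) = 0.065/(1.29×2.58) = 0.01953 K/W
R_insulating firebrick = L/(kA) = 0.135/(0.314×2.58) = 0.1666 K/W
R_total = 0.2068 K/W;  Q = ΔT/R_total = 1036/0.2068 = 5010 W
T_interface = T_inner − Q·ΣR(inner→interface) = 1071 − 5010×0.02062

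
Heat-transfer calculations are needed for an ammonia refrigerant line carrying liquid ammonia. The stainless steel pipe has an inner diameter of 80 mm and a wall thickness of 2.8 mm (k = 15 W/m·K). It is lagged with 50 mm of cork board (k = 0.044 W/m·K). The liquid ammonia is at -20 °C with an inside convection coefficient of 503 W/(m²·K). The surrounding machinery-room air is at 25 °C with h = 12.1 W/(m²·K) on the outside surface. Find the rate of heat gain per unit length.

For a radial system each layer contributes R = ln(r_out/r_in)/(2πkL); films add R = 1/(hA).
R_inner film = 1/(h_i·2πr₁L) = 1/(503×2π×0.04×1) = 0.00791 K/W
R_stainless steel pipe wall = ln(42.8/40)/(2π×15×1) = 7.179×10^-4 K/W
R_cork board = ln(92.8/42.8)/(2π×0.044×1) = 2.799 K/W
R_outer film = 1/(h_o·2πr_oL) = 1/(12.1×2π×0.0928×1) = 0.1417 K/W
R_total = 2.95 K/W
Q = ΔT/R_total = 45/2.95

q′ ≈ 15.3 W/m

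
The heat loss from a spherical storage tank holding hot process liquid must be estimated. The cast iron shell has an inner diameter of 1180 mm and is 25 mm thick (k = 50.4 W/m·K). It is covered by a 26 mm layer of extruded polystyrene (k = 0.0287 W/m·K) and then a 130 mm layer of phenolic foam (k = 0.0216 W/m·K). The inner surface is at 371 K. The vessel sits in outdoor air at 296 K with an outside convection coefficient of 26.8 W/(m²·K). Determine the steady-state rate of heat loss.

Each spherical layer contributes R = (1/r_i − 1/r_o)/(4πk):
R_cast iron shell = (1/0.59 − 1/0.615)/(4π×50.4) = 1.088×10^-4 K/W
R_extruded polystyrene = (1/0.615 − 1/0.641)/(4π×0.0287) = 0.1829 K/W
R_phenolic foam = (1/0.641 − 1/0.771)/(4π×0.0216) = 0.9691 K/W
R_outer film = 1/(h·4πr_o²) = 1/(26.8×4π×0.771²) = 0.004995 K/W
R_total = 1.157 K/W
Q = ΔT/R_total = 75/1.157

Q ≈ 64.8 W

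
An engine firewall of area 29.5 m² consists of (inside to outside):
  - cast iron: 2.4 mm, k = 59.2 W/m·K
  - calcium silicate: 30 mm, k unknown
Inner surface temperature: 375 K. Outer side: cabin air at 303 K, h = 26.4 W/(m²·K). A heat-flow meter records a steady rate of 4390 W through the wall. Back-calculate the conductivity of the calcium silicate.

Model the wall as resistances in series:
R_cast iron = L/(kA) = 0.0024/(59.2×29.5) = 1.374×10^-6 K/W
R_outer film = 1/(h_o·A) = 1/(26.4×29.5) = 0.001284 K/W
Sum of known resistances R_other = 0.001285 K/W
Total R = ΔT/Q = 72/4390 = 0.0164 K/W
R_calcium silicate = R_total − R_other = 0.01512 K/W
k = L/(R·A) = 0.03/(0.01512×29.5)

k ≈ 0.0673 W/(m·K)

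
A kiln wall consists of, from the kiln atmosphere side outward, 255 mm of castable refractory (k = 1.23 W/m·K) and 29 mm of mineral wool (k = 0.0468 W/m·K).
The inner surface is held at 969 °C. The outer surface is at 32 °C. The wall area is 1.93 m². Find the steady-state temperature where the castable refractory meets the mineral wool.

Model the wall as resistances in series:
R_castable refractory = L/(kA) = 0.255/(1.23×1.93) = 0.1074 K/W
R_mineral wool = L/(kA) = 0.029/(0.0468×1.93) = 0.3211 K/W
R_total = 0.4285 K/W;  Q = ΔT/R_total = 937/0.4285 = 2187 W
T_interface = T_inner − Q·ΣR(inner→interface) = 969 − 2190×0.1074

T ≈ 734 °C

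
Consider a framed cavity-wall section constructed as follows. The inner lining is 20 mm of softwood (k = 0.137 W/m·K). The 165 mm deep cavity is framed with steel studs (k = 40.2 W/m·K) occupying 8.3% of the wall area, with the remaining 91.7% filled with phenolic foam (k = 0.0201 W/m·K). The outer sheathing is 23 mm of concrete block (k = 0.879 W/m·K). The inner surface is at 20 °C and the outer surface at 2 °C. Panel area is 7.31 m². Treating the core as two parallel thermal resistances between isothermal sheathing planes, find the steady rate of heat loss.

Sheathing layers in series; stud and cavity paths in parallel between them.
R_inner = 0.02/(0.137×7.31) = 0.01997 K/W
R_stud  = 0.165/(40.2×0.083×7.31) = 0.006765 K/W
R_cav   = 0.165/(0.0201×0.917×7.31) = 1.225 K/W
1/R_core = 1/R_stud + 1/R_cav → R_core = 0.006728 K/W
R_outer = 0.023/(0.879×7.31) = 0.003579 K/W
R_total = 0.03028 K/W
Q = ΔT/R_total = 18/0.03028

Q ≈ 594 W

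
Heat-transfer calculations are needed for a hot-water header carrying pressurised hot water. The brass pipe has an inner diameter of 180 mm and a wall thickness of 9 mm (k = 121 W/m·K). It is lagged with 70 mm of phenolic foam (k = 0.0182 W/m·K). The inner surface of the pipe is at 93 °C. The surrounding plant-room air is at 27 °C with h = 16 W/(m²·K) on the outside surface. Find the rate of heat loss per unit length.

Treating each annulus and film as a series resistance:
R_brass pipe wall = ln(99/90)/(2π×121×1) = 1.254×10^-4 K/W
R_phenolic foam = ln(169/99)/(2π×0.0182×1) = 4.677 K/W
R_outer film = 1/(h_o·2πr_oL) = 1/(16×2π×0.169×1) = 0.05886 K/W
R_total = 4.736 K/W
Q = ΔT/R_total = 66/4.736

q′ ≈ 13.9 W/m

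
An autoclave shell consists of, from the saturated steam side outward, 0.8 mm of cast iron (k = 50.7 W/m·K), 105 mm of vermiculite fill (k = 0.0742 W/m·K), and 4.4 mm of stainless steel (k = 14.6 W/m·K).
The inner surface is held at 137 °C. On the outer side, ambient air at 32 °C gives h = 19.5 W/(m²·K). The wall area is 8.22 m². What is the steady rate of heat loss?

Q ≈ 588 W

Treating each layer as a thermal resistance in series:
R_cast iron = L/(kA) = 0.0008/(50.7×8.22) = 1.92×10^-6 K/W
R_vermiculite fill = L/(kA) = 0.105/(0.0742×8.22) = 0.1722 K/W
R_stainless steel = L/(kA) = 0.0044/(14.6×8.22) = 3.666×10^-5 K/W
R_outer film = 1/(h_o·A) = 1/(19.5×8.22) = 0.006239 K/W
R_total = 0.1784 K/W
Q = ΔT / R_total = 105 / 0.1784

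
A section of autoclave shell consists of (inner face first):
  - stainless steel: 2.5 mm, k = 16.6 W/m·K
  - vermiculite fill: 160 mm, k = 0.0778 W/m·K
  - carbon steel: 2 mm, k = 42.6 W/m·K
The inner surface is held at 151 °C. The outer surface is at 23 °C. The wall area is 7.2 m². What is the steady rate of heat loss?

Q ≈ 448 W

Treating each layer as a thermal resistance in series:
R_stainless steel = L/(kA) = 0.0025/(16.6×7.2) = 2.092×10^-5 K/W
R_vermiculite fill = L/(kA) = 0.16/(0.0778×7.2) = 0.2856 K/W
R_carbon steel = L/(kA) = 0.002/(42.6×7.2) = 6.521×10^-6 K/W
R_total = 0.2857 K/W
Q = ΔT / R_total = 128 / 0.2857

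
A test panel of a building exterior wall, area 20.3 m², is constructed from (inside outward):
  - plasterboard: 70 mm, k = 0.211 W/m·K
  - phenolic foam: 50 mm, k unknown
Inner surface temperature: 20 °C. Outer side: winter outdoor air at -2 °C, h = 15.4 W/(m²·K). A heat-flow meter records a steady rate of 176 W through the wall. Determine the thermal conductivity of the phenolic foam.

Thermal resistances in series:
R_plasterboard = L/(kA) = 0.07/(0.211×20.3) = 0.01634 K/W
R_outer film = 1/(h_o·A) = 1/(15.4×20.3) = 0.003199 K/W
Sum of known resistances R_other = 0.01954 K/W
Total R = ΔT/Q = 22/176 = 0.125 K/W
R_phenolic foam = R_total − R_other = 0.1055 K/W
k = L/(R·A) = 0.05/(0.1055×20.3)

k ≈ 0.0234 W/(m·K)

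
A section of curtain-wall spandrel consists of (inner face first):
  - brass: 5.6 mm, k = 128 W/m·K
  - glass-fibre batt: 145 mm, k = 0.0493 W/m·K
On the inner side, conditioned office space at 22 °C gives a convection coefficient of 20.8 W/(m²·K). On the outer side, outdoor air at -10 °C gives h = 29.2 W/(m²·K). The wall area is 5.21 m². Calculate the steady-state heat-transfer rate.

Q ≈ 55.1 W

Treating each layer as a thermal resistance in series:
R_inner film = 1/(h_i·A) = 1/(20.8×5.21) = 0.009228 K/W
R_brass = L/(kA) = 0.0056/(128×5.21) = 8.397×10^-6 K/W
R_glass-fibre batt = L/(kA) = 0.145/(0.0493×5.21) = 0.5645 K/W
R_outer film = 1/(h_o·A) = 1/(29.2×5.21) = 0.006573 K/W
R_total = 0.5803 K/W
Q = ΔT / R_total = 32 / 0.5803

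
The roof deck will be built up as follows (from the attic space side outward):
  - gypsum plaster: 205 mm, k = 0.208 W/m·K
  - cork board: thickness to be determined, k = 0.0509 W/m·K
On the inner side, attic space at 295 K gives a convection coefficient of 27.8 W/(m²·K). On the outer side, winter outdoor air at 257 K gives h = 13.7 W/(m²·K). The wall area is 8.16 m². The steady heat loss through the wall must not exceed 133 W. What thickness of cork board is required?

L ≈ 63 mm

Model the wall as resistances in series:
R_inner film = 1/(h_i·A) = 1/(27.8×8.16) = 0.004408 K/W
R_gypsum plaster = L/(kA) = 0.205/(0.208×8.16) = 0.1208 K/W
R_outer film = 1/(h_o·A) = 1/(13.7×8.16) = 0.008945 K/W
Sum of the known resistances R_other = 0.1341 K/W
Required total resistance R_tot = ΔT/Q_allow = 38/133 = 0.2857 K/W
R_cork board = R_tot − R_other = 0.1516 K/W
L = R·k·A = 0.1516×0.0509×8.16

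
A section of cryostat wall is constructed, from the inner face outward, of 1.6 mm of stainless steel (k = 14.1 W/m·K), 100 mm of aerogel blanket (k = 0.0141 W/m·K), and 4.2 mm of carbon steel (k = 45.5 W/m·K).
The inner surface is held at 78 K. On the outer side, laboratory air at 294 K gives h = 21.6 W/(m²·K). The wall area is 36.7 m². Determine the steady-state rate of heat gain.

Q ≈ 1110 W

Using the resistance-network approach (series):
R_stainless steel = L/(kA) = 0.0016/(14.1×36.7) = 3.092×10^-6 K/W
R_aerogel blanket = L/(kA) = 0.1/(0.0141×36.7) = 0.1932 K/W
R_carbon steel = L/(kA) = 0.0042/(45.5×36.7) = 2.515×10^-6 K/W
R_outer film = 1/(h_o·A) = 1/(21.6×36.7) = 0.001261 K/W
R_total = 0.1945 K/W
Q = ΔT / R_total = 216 / 0.1945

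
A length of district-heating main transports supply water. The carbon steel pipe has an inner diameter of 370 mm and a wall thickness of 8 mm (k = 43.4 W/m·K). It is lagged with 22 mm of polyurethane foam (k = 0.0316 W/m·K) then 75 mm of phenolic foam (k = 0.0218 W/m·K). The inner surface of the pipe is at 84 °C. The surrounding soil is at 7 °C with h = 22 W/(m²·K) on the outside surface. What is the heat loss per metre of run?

q′ ≈ 28 W/m

Treating each annulus and film as a series resistance:
R_carbon steel pipe wall = ln(193/185)/(2π×43.4×1) = 1.552×10^-4 K/W
R_polyurethane foam = ln(215/193)/(2π×0.0316×1) = 0.5437 K/W
R_phenolic foam = ln(290/215)/(2π×0.0218×1) = 2.185 K/W
R_outer film = 1/(h_o·2πr_oL) = 1/(22×2π×0.29×1) = 0.02495 K/W
R_total = 2.753 K/W
Q = ΔT/R_total = 77/2.753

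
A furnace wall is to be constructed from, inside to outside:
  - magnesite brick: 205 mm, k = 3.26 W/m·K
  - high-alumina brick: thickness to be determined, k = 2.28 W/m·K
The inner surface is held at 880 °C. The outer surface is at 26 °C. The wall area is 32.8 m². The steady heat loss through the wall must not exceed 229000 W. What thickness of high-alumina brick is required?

L ≈ 136 mm

Model the wall as resistances in series:
R_magnesite brick = L/(kA) = 0.205/(3.26×32.8) = 0.001917 K/W
Sum of the known resistances R_other = 0.001917 K/W
Required total resistance R_tot = ΔT/Q_allow = 854/229000 = 0.003729 K/W
R_high-alumina brick = R_tot − R_other = 0.001812 K/W
L = R·k·A = 0.001812×2.28×32.8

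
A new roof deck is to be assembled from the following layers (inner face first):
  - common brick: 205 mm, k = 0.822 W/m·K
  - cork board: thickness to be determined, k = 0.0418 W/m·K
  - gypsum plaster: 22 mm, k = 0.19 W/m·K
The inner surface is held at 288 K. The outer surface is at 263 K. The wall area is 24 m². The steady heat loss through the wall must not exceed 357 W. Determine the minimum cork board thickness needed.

Series thermal resistances:
R_common brick = L/(kA) = 0.205/(0.822×24) = 0.01039 K/W
R_gypsum plaster = L/(kA) = 0.022/(0.19×24) = 0.004825 K/W
Sum of the known resistances R_other = 0.01522 K/W
Required total resistance R_tot = ΔT/Q_allow = 25/357 = 0.07003 K/W
R_cork board = R_tot − R_other = 0.05481 K/W
L = R·k·A = 0.05481×0.0418×24

L ≈ 55 mm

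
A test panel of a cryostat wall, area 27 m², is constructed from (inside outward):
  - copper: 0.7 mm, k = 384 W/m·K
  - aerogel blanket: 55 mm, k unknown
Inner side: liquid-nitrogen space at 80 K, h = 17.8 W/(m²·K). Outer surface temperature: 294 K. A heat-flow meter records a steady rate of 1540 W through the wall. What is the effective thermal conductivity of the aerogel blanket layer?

Using the resistance-network approach (series):
R_inner film = 1/(h_i·A) = 1/(17.8×27) = 0.002081 K/W
R_copper = L/(kA) = 0.0007/(384×27) = 6.752×10^-8 K/W
Sum of known resistances R_other = 0.002081 K/W
Total R = ΔT/Q = 214/1540 = 0.139 K/W
R_aerogel blanket = R_total − R_other = 0.1369 K/W
k = L/(R·A) = 0.055/(0.1369×27)

k ≈ 0.0149 W/(m·K)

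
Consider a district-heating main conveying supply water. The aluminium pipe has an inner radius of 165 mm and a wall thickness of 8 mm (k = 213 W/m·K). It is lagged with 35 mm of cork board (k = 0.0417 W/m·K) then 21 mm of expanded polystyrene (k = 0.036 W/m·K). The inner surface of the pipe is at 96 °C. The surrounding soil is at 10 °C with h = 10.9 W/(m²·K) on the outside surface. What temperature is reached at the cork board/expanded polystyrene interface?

T ≈ 45.3 °C

Per-layer cylindrical resistances, series-summed:
R_aluminium pipe wall = ln(173/165)/(2π×213×1) = 3.538×10^-5 K/W
R_cork board = ln(208/173)/(2π×0.0417×1) = 0.7032 K/W
R_expanded polystyrene = ln(229/208)/(2π×0.036×1) = 0.4252 K/W
R_outer film = 1/(h_o·2πr_oL) = 1/(10.9×2π×0.229×1) = 0.06376 K/W
R_total = 1.192 K/W
Q = ΔT/R_total = 86/1.192
Q = 72.1 W/m
T_interface = T_inner − Q·ΣR(inner→interface) = 96 − 72.1×0.7032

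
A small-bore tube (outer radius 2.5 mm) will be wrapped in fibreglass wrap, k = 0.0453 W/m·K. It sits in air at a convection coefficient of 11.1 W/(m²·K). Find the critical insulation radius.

For a cylinder r_cr = k/h = 0.0453/11.1
r_cr = 4.08 mm; since the bare radius (2.5 mm) is below r_cr, adding a thin layer of insulation will *increase* heat loss.

r_cr ≈ 4.08 mm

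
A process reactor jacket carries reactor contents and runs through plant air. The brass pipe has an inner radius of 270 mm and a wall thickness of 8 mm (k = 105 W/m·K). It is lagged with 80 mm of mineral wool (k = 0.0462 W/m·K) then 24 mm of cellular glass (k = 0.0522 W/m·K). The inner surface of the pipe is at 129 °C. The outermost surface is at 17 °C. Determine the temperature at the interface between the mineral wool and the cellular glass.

T ≈ 37.7 °C

Treating each annulus and film as a series resistance:
R_brass pipe wall = ln(278/270)/(2π×105×1) = 4.426×10^-5 K/W
R_mineral wool = ln(358/278)/(2π×0.0462×1) = 0.8713 K/W
R_cellular glass = ln(382/358)/(2π×0.0522×1) = 0.1978 K/W
R_total = 1.069 K/W
Q = ΔT/R_total = 112/1.069
Q = 105 W/m
T_interface = T_inner − Q·ΣR(inner→interface) = 129 − 105×0.8713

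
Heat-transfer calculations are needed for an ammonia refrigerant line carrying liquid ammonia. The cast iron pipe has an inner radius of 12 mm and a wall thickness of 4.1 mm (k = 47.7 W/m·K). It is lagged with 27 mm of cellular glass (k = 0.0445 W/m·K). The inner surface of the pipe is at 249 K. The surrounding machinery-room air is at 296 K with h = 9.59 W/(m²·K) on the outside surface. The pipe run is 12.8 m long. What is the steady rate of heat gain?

Cylindrical conduction, so R = ln(r₂/r₁)/(2πkL) per layer, in series:
R_cast iron pipe wall = ln(16.1/12)/(2π×47.7×12.8) = 7.661×10^-5 K/W
R_cellular glass = ln(43.1/16.1)/(2π×0.0445×12.8) = 0.2751 K/W
R_outer film = 1/(h_o·2πr_oL) = 1/(9.59×2π×0.0431×12.8) = 0.03008 K/W
R_total = 0.3053 K/W
Q = ΔT/R_total = 47/0.3053

Q ≈ 154 W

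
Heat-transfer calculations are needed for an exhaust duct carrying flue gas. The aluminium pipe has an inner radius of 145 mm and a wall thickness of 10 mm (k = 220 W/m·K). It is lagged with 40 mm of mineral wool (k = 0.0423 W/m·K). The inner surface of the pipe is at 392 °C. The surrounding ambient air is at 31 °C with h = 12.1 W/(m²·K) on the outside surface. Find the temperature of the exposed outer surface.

T ≈ 57.1 °C

Treating each annulus and film as a series resistance:
R_aluminium pipe wall = ln(155/145)/(2π×220×1) = 4.825×10^-5 K/W
R_mineral wool = ln(195/155)/(2π×0.0423×1) = 0.8638 K/W
R_outer film = 1/(h_o·2πr_oL) = 1/(12.1×2π×0.195×1) = 0.06745 K/W
R_total = 0.9313 K/W
Q = ΔT/R_total = 361/0.9313
Q = 388 W/m
T_interface = T_inner − Q·ΣR(inner→interface) = 392 − 388×0.8638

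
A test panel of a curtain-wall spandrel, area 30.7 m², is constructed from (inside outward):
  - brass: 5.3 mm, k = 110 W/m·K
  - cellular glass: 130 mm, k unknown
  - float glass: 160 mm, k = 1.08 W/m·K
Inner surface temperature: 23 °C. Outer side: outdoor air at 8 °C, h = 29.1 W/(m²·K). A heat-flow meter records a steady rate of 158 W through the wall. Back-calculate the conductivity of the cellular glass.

Thermal resistances in series:
R_brass = L/(kA) = 0.0053/(110×30.7) = 1.569×10^-6 K/W
R_float glass = L/(kA) = 0.16/(1.08×30.7) = 0.004826 K/W
R_outer film = 1/(h_o·A) = 1/(29.1×30.7) = 0.001119 K/W
Sum of known resistances R_other = 0.005947 K/W
Total R = ΔT/Q = 15/158 = 0.09494 K/W
R_cellular glass = R_total − R_other = 0.08899 K/W
k = L/(R·A) = 0.13/(0.08899×30.7)

k ≈ 0.0476 W/(m·K)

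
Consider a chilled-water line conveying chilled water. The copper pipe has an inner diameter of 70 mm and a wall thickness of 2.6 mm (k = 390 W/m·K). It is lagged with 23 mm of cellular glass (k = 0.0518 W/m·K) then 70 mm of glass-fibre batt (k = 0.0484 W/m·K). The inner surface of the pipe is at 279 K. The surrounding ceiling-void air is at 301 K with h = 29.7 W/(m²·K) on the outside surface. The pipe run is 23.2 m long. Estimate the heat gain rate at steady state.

Q ≈ 127 W

Treating each annulus and film as a series resistance:
R_copper pipe wall = ln(37.6/35)/(2π×390×23.2) = 1.26×10^-6 K/W
R_cellular glass = ln(60.6/37.6)/(2π×0.0518×23.2) = 0.06321 K/W
R_glass-fibre batt = ln(130.6/60.6)/(2π×0.0484×23.2) = 0.1088 K/W
R_outer film = 1/(h_o·2πr_oL) = 1/(29.7×2π×0.1306×23.2) = 0.001769 K/W
R_total = 0.1738 K/W
Q = ΔT/R_total = 22/0.1738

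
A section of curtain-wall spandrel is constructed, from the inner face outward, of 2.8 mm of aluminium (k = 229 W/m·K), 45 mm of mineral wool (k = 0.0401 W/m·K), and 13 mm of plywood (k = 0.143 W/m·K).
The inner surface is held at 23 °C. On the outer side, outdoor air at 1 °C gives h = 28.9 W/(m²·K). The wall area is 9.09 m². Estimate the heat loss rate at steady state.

Q ≈ 160 W

Model the wall as resistances in series:
R_aluminium = L/(kA) = 0.0028/(229×9.09) = 1.345×10^-6 K/W
R_mineral wool = L/(kA) = 0.045/(0.0401×9.09) = 0.1235 K/W
R_plywood = L/(kA) = 0.013/(0.143×9.09) = 0.01 K/W
R_outer film = 1/(h_o·A) = 1/(28.9×9.09) = 0.003807 K/W
R_total = 0.1373 K/W
Q = ΔT / R_total = 22 / 0.1373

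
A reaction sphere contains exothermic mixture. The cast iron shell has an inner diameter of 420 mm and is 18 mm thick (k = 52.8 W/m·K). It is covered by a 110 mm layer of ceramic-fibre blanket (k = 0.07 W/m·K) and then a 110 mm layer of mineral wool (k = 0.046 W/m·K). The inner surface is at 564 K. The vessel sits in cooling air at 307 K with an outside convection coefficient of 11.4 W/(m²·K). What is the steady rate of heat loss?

Q ≈ 88.2 W

Each spherical layer contributes R = (1/r_i − 1/r_o)/(4πk):
R_cast iron shell = (1/0.21 − 1/0.228)/(4π×52.8) = 5.666×10^-4 K/W
R_ceramic-fibre blanket = (1/0.228 − 1/0.338)/(4π×0.07) = 1.623 K/W
R_mineral wool = (1/0.338 − 1/0.448)/(4π×0.046) = 1.257 K/W
R_outer film = 1/(h·4πr_o²) = 1/(11.4×4π×0.448²) = 0.03478 K/W
R_total = 2.915 K/W
Q = ΔT/R_total = 257/2.915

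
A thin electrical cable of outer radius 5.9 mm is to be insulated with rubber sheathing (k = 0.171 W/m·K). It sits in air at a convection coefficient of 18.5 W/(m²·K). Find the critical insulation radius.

r_cr ≈ 9.24 mm

For a cylinder r_cr = k/h = 0.171/18.5
r_cr = 9.24 mm; since the bare radius (5.9 mm) is below r_cr, adding a thin layer of insulation will *increase* heat loss.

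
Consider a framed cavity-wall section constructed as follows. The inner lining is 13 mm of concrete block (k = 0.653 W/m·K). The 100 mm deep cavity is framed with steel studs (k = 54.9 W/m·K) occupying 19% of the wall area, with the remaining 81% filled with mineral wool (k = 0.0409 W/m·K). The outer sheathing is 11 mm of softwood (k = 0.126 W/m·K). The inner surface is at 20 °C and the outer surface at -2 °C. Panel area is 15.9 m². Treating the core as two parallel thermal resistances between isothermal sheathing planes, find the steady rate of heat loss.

Q ≈ 3000 W

Sheathing layers in series; stud and cavity paths in parallel between them.
R_inner = 0.013/(0.653×15.9) = 0.001252 K/W
R_stud  = 0.1/(54.9×0.19×15.9) = 6.029×10^-4 K/W
R_cav   = 0.1/(0.0409×0.81×15.9) = 0.1898 K/W
1/R_core = 1/R_stud + 1/R_cav → R_core = 6.01×10^-4 K/W
R_outer = 0.011/(0.126×15.9) = 0.005491 K/W
R_total = 0.007344 K/W
Q = ΔT/R_total = 22/0.007344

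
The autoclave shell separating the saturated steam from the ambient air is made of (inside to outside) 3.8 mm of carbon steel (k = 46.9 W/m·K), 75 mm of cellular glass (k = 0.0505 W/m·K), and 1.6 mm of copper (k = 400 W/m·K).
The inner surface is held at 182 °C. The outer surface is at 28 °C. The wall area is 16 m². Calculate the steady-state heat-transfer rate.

Series thermal resistances:
R_carbon steel = L/(kA) = 0.0038/(46.9×16) = 5.064×10^-6 K/W
R_cellular glass = L/(kA) = 0.075/(0.0505×16) = 0.09282 K/W
R_copper = L/(kA) = 0.0016/(400×16) = 2.5×10^-7 K/W
R_total = 0.09283 K/W
Q = ΔT / R_total = 154 / 0.09283

Q ≈ 1660 W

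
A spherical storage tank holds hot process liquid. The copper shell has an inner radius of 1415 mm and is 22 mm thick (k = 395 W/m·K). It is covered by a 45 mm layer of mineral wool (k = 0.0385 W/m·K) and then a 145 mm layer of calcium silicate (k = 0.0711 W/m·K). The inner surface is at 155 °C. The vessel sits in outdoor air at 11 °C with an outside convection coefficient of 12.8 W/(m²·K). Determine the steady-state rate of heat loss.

Q ≈ 1270 W

Each spherical layer contributes R = (1/r_i − 1/r_o)/(4πk):
R_copper shell = (1/1.415 − 1/1.437)/(4π×395) = 2.18×10^-6 K/W
R_mineral wool = (1/1.437 − 1/1.482)/(4π×0.0385) = 0.04368 K/W
R_calcium silicate = (1/1.482 − 1/1.627)/(4π×0.0711) = 0.06731 K/W
R_outer film = 1/(h·4πr_o²) = 1/(12.8×4π×1.627²) = 0.002349 K/W
R_total = 0.1133 K/W
Q = ΔT/R_total = 144/0.1133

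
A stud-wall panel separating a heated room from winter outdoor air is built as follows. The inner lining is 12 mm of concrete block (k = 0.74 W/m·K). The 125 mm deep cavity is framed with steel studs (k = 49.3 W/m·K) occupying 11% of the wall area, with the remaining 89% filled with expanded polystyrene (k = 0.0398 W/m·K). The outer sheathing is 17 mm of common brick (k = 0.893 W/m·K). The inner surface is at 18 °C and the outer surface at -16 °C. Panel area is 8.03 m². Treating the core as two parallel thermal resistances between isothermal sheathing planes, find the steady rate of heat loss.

Sheathing layers in series; stud and cavity paths in parallel between them.
R_inner = 0.012/(0.74×8.03) = 0.002019 K/W
R_stud  = 0.125/(49.3×0.11×8.03) = 0.00287 K/W
R_cav   = 0.125/(0.0398×0.89×8.03) = 0.4395 K/W
1/R_core = 1/R_stud + 1/R_cav → R_core = 0.002852 K/W
R_outer = 0.017/(0.893×8.03) = 0.002371 K/W
R_total = 0.007242 K/W
Q = ΔT/R_total = 34/0.007242

Q ≈ 4690 W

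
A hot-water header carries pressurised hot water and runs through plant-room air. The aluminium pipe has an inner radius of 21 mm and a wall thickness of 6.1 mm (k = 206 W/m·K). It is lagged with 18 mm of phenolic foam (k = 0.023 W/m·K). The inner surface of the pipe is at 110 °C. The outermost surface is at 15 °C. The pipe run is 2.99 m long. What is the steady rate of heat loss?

Q ≈ 80.6 W

Treating each annulus and film as a series resistance:
R_aluminium pipe wall = ln(27.1/21)/(2π×206×2.99) = 6.589×10^-5 K/W
R_phenolic foam = ln(45.1/27.1)/(2π×0.023×2.99) = 1.179 K/W
R_total = 1.179 K/W
Q = ΔT/R_total = 95/1.179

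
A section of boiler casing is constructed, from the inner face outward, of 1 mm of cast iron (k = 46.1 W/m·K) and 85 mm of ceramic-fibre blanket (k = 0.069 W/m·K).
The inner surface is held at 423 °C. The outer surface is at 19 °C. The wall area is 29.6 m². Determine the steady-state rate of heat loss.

Q ≈ 9710 W

Treating each layer as a thermal resistance in series:
R_cast iron = L/(kA) = 0.001/(46.1×29.6) = 7.328×10^-7 K/W
R_ceramic-fibre blanket = L/(kA) = 0.085/(0.069×29.6) = 0.04162 K/W
R_total = 0.04162 K/W
Q = ΔT / R_total = 404 / 0.04162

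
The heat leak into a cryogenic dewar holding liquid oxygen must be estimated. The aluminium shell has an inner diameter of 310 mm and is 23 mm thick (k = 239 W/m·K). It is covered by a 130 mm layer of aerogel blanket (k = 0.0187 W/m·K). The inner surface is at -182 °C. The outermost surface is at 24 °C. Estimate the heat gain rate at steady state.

Radial (spherical) resistances in series:
R_aluminium shell = (1/0.155 − 1/0.178)/(4π×239) = 2.776×10^-4 K/W
R_aerogel blanket = (1/0.178 − 1/0.308)/(4π×0.0187) = 10.09 K/W
R_total = 10.09 K/W
Q = ΔT/R_total = 206/10.09

Q ≈ 20.4 W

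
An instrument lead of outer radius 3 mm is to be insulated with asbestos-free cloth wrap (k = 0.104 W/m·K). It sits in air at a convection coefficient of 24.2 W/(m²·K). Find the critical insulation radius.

r_cr ≈ 4.3 mm

For a cylinder r_cr = k/h = 0.104/24.2
r_cr = 4.3 mm; since the bare radius (3 mm) is below r_cr, adding a thin layer of insulation will *increase* heat loss.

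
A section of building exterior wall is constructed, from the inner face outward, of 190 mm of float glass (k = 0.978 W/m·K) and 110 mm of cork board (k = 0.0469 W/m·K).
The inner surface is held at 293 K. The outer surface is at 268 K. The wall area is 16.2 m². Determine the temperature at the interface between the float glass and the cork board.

T ≈ 291 K

Using the resistance-network approach (series):
R_float glass = L/(kA) = 0.19/(0.978×16.2) = 0.01199 K/W
R_cork board = L/(kA) = 0.11/(0.0469×16.2) = 0.1448 K/W
R_total = 0.1568 K/W;  Q = ΔT/R_total = 25/0.1568 = 159.5 W
T_interface = T_inner − Q·ΣR(inner→interface) = 293 − 159×0.01199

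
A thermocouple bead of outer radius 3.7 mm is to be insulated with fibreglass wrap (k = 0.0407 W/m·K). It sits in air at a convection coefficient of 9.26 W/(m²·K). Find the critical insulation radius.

For a sphere r_cr = 2k/h = 2×0.0407/9.26
r_cr = 8.79 mm; since the bare radius (3.7 mm) is below r_cr, adding a thin layer of insulation will *increase* heat loss.

r_cr ≈ 8.79 mm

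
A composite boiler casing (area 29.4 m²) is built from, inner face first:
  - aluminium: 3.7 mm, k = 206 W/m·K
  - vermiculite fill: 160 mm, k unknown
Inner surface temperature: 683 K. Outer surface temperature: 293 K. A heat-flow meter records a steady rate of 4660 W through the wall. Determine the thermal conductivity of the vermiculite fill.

Treating each layer as a thermal resistance in series:
R_aluminium = L/(kA) = 0.0037/(206×29.4) = 6.109×10^-7 K/W
Sum of known resistances R_other = 6.109×10^-7 K/W
Total R = ΔT/Q = 390/4660 = 0.08369 K/W
R_vermiculite fill = R_total − R_other = 0.08369 K/W
k = L/(R·A) = 0.16/(0.08369×29.4)

k ≈ 0.065 W/(m·K)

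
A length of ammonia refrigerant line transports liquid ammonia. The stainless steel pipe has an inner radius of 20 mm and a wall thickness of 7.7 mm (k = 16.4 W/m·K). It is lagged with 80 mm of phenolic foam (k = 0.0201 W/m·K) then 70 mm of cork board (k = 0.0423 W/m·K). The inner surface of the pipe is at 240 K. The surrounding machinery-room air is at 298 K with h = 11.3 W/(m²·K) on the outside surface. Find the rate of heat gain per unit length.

q′ ≈ 4.56 W/m

Cylindrical conduction, so R = ln(r₂/r₁)/(2πkL) per layer, in series:
R_stainless steel pipe wall = ln(27.7/20)/(2π×16.4×1) = 0.003161 K/W
R_phenolic foam = ln(107.7/27.7)/(2π×0.0201×1) = 10.75 K/W
R_cork board = ln(177.7/107.7)/(2π×0.0423×1) = 1.884 K/W
R_outer film = 1/(h_o·2πr_oL) = 1/(11.3×2π×0.1777×1) = 0.07926 K/W
R_total = 12.72 K/W
Q = ΔT/R_total = 58/12.72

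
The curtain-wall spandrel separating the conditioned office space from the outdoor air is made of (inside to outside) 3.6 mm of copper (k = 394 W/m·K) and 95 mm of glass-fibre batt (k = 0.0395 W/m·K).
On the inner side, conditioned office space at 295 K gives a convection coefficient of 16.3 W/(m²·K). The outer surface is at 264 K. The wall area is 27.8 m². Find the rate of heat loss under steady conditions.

Q ≈ 349 W

Using the resistance-network approach (series):
R_inner film = 1/(h_i·A) = 1/(16.3×27.8) = 0.002207 K/W
R_copper = L/(kA) = 0.0036/(394×27.8) = 3.287×10^-7 K/W
R_glass-fibre batt = L/(kA) = 0.095/(0.0395×27.8) = 0.08651 K/W
R_total = 0.08872 K/W
Q = ΔT / R_total = 31 / 0.08872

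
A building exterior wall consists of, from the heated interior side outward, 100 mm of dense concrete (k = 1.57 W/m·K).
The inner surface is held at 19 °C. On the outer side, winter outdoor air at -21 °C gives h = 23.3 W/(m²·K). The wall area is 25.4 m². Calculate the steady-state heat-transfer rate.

Q ≈ 9530 W

Model the wall as resistances in series:
R_dense concrete = L/(kA) = 0.1/(1.57×25.4) = 0.002508 K/W
R_outer film = 1/(h_o·A) = 1/(23.3×25.4) = 0.00169 K/W
R_total = 0.004197 K/W
Q = ΔT / R_total = 40 / 0.004197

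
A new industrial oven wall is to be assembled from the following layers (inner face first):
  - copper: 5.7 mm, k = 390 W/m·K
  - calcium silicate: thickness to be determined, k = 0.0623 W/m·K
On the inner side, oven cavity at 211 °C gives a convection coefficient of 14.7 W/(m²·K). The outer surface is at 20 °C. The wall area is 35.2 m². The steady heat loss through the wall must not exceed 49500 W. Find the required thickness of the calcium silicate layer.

L ≈ 4.22 mm

Thermal resistances in series:
R_inner film = 1/(h_i·A) = 1/(14.7×35.2) = 0.001933 K/W
R_copper = L/(kA) = 0.0057/(390×35.2) = 4.152×10^-7 K/W
Sum of the known resistances R_other = 0.001933 K/W
Required total resistance R_tot = ΔT/Q_allow = 191/49500 = 0.003859 K/W
R_calcium silicate = R_tot − R_other = 0.001926 K/W
L = R·k·A = 0.001926×0.0623×35.2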